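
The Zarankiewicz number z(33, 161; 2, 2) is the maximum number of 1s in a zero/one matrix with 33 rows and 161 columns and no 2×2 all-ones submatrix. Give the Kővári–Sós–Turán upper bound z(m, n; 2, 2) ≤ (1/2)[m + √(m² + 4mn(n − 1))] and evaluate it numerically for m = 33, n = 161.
z(33, 161; 2, 2) ≤ (1/2)[33 + √(33² + 4·33·161·160)] = (1/2)[33 + √3401409] = 938.6455

Kővári–Sós–Turán: let r_1, ..., r_33 be the row sums and z = Σ r_i the total number of 1s. Each pair of columns can share at most one row with both entries 1 (else a 2×2 all-ones block appears), so Σ_i C(r_i, 2) ≤ C(161, 2) = 12880. By convexity Σ_i C(r_i, 2) ≥ 33·C(z/33, 2) = z(z − 33)/(2·33), giving z² − 33z − 33·161·160 ≤ 0 and hence z ≤ (1/2)[33 + √(1089 + 4·850080)] = (1/2)[33 + √3401409] ≈ (1/2)(33 + 1844.2909) = 938.6455.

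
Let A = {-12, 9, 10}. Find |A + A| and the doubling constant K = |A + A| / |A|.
K = |A + A| / |A| = 6/3 = 2

Enumerate A + A = {a + b : a, b ∈ A}. With |A| = 3, there are |A|^2 = 9 ordered sum pairs; collecting distinct values, A + A = {-24, -3, -2, 18, 19, 20}, so |A + A| = 6. Thus K = 6/3 = 2. For comparison, the minimum possible |A + A| over all 3-element sets is 2·3 − 1 = 5 (so min K = 5/3), attained only by arithmetic progressions.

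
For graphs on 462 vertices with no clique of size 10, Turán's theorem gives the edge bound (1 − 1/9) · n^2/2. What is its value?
Turán density bound = (8/9) · 462^2/2 = 94864

Turán's theorem: ex(n, K_{r+1}) is achieved by the complete r-partite Turán graph T(n, r) with parts as balanced as possible, and is at most (1 − 1/r) · n^2/2. For r = 9, n = 462: the density bound is (8/9) · 213444/2 = 94864. The integer-valued extremum is e(T(462, 9)) = 94863, which is strictly less than the density bound 94864 since 9 ∤ 462 (the parts of T(462, 9) cannot all be equal).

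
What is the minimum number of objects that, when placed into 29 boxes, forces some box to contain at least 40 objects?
n = (40 − 1)·29 + 1 = 1132

By the generalised pigeonhole principle, to guarantee some box contains ≥ r objects we need more than (r − 1) · k objects total. Threshold: n = (r − 1) · k + 1. With r = 40 and k = 29: n = 39 · 29 + 1 = 1131 + 1 = 1132. For n = 1131 = 39 · 29, we can put exactly 39 objects in every box, avoiding 40 in any single one — so 1132 is tight.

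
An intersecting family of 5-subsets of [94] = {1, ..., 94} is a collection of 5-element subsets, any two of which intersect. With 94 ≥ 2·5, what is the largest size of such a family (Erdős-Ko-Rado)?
max |F| = C(93, 4) = 2919735

The Erdős-Ko-Rado theorem states: for n ≥ 2k, an intersecting family of k-subsets of an n-element set has size at most C(n − 1, k − 1), with equality for 'star' families {A ⊆ [n] : |A| = k, i ∈ A} (fix an element i). For n = 94, k = 5: C(93, 4) = 2919735.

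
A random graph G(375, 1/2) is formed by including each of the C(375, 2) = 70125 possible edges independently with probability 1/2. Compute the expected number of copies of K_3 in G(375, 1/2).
E[# K_3] = C(375, 3) · (1/2)^C(3, 2) = 8718875 / 2^3 = 1089859.375

For each 3-subset S of vertices (there are C(375, 3) = 8718875 such S), let X_S = 1 if S induces a K_3 (all C(3, 2) = 3 edges present). Then P(X_S = 1) = (1/2)^3 = 1/8. By linearity of expectation, E[# K_3] = C(375, 3) · (1/2)^3 = 8718875 / 8 = 1089859.375.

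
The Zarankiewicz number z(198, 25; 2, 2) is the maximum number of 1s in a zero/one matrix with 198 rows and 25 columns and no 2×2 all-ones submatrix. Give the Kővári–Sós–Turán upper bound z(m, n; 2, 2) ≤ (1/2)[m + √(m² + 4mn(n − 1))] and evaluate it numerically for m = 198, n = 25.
z(198, 25; 2, 2) ≤ (1/2)[198 + √(198² + 4·198·25·24)] = (1/2)[198 + √514404] = 457.6098

Kővári–Sós–Turán: let r_1, ..., r_198 be the row sums and z = Σ r_i the total number of 1s. Each pair of columns can share at most one row with both entries 1 (else a 2×2 all-ones block appears), so Σ_i C(r_i, 2) ≤ C(25, 2) = 300. By convexity Σ_i C(r_i, 2) ≥ 198·C(z/198, 2) = z(z − 198)/(2·198), giving z² − 198z − 198·25·24 ≤ 0 and hence z ≤ (1/2)[198 + √(39204 + 4·118800)] = (1/2)[198 + √514404] ≈ (1/2)(198 + 717.2196) = 457.6098.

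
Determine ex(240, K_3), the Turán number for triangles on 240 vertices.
ex(240, K_3) = ⌊240^2/4⌋ = 14400

Mantel (1907): a triangle-free graph on n vertices has at most ⌊n^2/4⌋ edges, with equality for the complete bipartite graph K_{⌊n/2⌋, ⌈n/2⌉}. For n = 240: ⌊240^2/4⌋ = ⌊57600/4⌋ = 14400. The extremal graph is K_{120, 120}, which has 120·120 = 14400 edges.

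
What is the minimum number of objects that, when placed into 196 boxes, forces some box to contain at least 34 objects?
n = (34 − 1)·196 + 1 = 6469

By the generalised pigeonhole principle, to guarantee some box contains ≥ r objects we need more than (r − 1) · k objects total. Threshold: n = (r − 1) · k + 1. With r = 34 and k = 196: n = 33 · 196 + 1 = 6468 + 1 = 6469. For n = 6468 = 33 · 196, we can put exactly 33 objects in every box, avoiding 34 in any single one — so 6469 is tight.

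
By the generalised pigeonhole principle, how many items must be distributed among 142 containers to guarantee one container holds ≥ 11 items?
n = (11 − 1)·142 + 1 = 1421

By the generalised pigeonhole principle, to guarantee some box contains ≥ r objects we need more than (r − 1) · k objects total. Threshold: n = (r − 1) · k + 1. With r = 11 and k = 142: n = 10 · 142 + 1 = 1420 + 1 = 1421. For n = 1420 = 10 · 142, we can put exactly 10 objects in every box, avoiding 11 in any single one — so 1421 is tight.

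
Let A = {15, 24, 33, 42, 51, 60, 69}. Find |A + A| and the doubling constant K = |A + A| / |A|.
K = |A + A| / |A| = 13/7

Enumerate A + A = {a + b : a, b ∈ A}. With |A| = 7, there are |A|^2 = 49 ordered sum pairs; collecting distinct values, A + A = {30, 39, 48, 57, 66, 75, 84, 93, 102, 111, 120, 129, 138}, so |A + A| = 13. Thus K = 13/7. Here |A + A| = 2|A| − 1 = 13, the minimum possible — so K = 13/7 is minimal, which holds iff A is an arithmetic progression.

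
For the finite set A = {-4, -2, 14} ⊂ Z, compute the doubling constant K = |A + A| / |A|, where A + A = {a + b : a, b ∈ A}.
K = |A + A| / |A| = 6/3 = 2

Enumerate A + A = {a + b : a, b ∈ A}. With |A| = 3, there are |A|^2 = 9 ordered sum pairs; collecting distinct values, A + A = {-8, -6, -4, 10, 12, 28}, so |A + A| = 6. Thus K = 6/3 = 2. For comparison, the minimum possible |A + A| over all 3-element sets is 2·3 − 1 = 5 (so min K = 5/3), attained only by arithmetic progressions.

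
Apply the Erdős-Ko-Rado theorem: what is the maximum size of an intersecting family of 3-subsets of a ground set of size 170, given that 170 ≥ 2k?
max |F| = C(169, 2) = 14196

The Erdős-Ko-Rado theorem states: for n ≥ 2k, an intersecting family of k-subsets of an n-element set has size at most C(n − 1, k − 1), with equality for 'star' families {A ⊆ [n] : |A| = k, i ∈ A} (fix an element i). For n = 170, k = 3: C(169, 2) = 14196.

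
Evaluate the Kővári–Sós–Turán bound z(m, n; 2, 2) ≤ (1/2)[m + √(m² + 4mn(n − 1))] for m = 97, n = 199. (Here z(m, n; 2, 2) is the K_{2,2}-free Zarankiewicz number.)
z(97, 199; 2, 2) ≤ (1/2)[97 + √(97² + 4·97·199·198)] = (1/2)[97 + √15297385] = 2004.0936

Kővári–Sós–Turán: let r_1, ..., r_97 be the row sums and z = Σ r_i the total number of 1s. Each pair of columns can share at most one row with both entries 1 (else a 2×2 all-ones block appears), so Σ_i C(r_i, 2) ≤ C(199, 2) = 19701. By convexity Σ_i C(r_i, 2) ≥ 97·C(z/97, 2) = z(z − 97)/(2·97), giving z² − 97z − 97·199·198 ≤ 0 and hence z ≤ (1/2)[97 + √(9409 + 4·3821994)] = (1/2)[97 + √15297385] ≈ (1/2)(97 + 3911.1872) = 2004.0936.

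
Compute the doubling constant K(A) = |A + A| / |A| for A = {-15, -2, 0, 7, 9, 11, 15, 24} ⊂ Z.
K = |A + A| / |A| = 27/8

Enumerate A + A = {a + b : a, b ∈ A}. With |A| = 8, there are |A|^2 = 64 ordered sum pairs; collecting distinct values, A + A = {-30, -17, -15, -8, -6, -4, -2, 0, 5, 7, 9, 11, 13, 14, 15, 16, 18, 20, 22, 24, 26, 30, 31, 33, 35, 39, 48}, so |A + A| = 27. Thus K = 27/8. For comparison, the minimum possible |A + A| over all 8-element sets is 2·8 − 1 = 15 (so min K = 15/8), attained only by arithmetic progressions.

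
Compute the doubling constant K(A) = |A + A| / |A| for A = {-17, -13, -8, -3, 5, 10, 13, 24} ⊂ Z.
K = |A + A| / |A| = 31/8

Enumerate A + A = {a + b : a, b ∈ A}. With |A| = 8, there are |A|^2 = 64 ordered sum pairs; collecting distinct values, A + A = {-34, -30, -26, -25, -21, -20, -16, -12, -11, -8, -7, -6, -4, -3, 0, 2, 5, 7, 10, 11, 15, 16, 18, 20, 21, 23, 26, 29, 34, 37, 48}, so |A + A| = 31. Thus K = 31/8. For comparison, the minimum possible |A + A| over all 8-element sets is 2·8 − 1 = 15 (so min K = 15/8), attained only by arithmetic progressions.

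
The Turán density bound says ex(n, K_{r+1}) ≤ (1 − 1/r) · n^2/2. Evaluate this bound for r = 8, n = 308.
Turán density bound = (7/8) · 308^2/2 = 41503

Turán's theorem: ex(n, K_{r+1}) is achieved by the complete r-partite Turán graph T(n, r) with parts as balanced as possible, and is at most (1 − 1/r) · n^2/2. For r = 8, n = 308: the density bound is (7/8) · 94864/2 = 41503. The integer-valued extremum is e(T(308, 8)) = 41502, which is strictly less than the density bound 41503 since 8 ∤ 308 (the parts of T(308, 8) cannot all be equal).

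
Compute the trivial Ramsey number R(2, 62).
R(2, 62) = 62

R(2, k) = k for all k ≥ 2: in a 2-colouring of K_k, either some edge is red (a red K_2) or all edges are blue (a blue K_k). And K_{61} coloured all-blue has no blue K_62, so R(2, 62) > 61. Hence R(2, 62) = 62.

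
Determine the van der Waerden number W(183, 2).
W(183, 2) = 183 + 1 = 184

A 2-term AP is any pair of integers, so a monochromatic 2-AP exists iff some colour is used at least twice. With 183 colours, the colouring i ↦ i on {1, ..., 183} uses each colour once, avoiding any monochromatic pair, so W(183, 2) > 183. For {1, ..., 184}, pigeonhole forces two integers of the same colour, which form a monochromatic 2-AP. Hence W(183, 2) = 184.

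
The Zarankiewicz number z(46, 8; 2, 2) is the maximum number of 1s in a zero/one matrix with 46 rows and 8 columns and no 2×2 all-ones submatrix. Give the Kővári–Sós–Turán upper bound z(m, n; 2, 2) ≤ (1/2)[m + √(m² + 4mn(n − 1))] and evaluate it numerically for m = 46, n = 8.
z(46, 8; 2, 2) ≤ (1/2)[46 + √(46² + 4·46·8·7)] = (1/2)[46 + √12420] = 78.7225

Kővári–Sós–Turán: let r_1, ..., r_46 be the row sums and z = Σ r_i the total number of 1s. Each pair of columns can share at most one row with both entries 1 (else a 2×2 all-ones block appears), so Σ_i C(r_i, 2) ≤ C(8, 2) = 28. By convexity Σ_i C(r_i, 2) ≥ 46·C(z/46, 2) = z(z − 46)/(2·46), giving z² − 46z − 46·8·7 ≤ 0 and hence z ≤ (1/2)[46 + √(2116 + 4·2576)] = (1/2)[46 + √12420] ≈ (1/2)(46 + 111.4451) = 78.7225.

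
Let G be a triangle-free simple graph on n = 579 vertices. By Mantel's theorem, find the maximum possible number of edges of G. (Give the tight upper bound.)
ex(579, K_3) = ⌊579^2/4⌋ = 83810

Mantel (1907): a triangle-free graph on n vertices has at most ⌊n^2/4⌋ edges, with equality for the complete bipartite graph K_{⌊n/2⌋, ⌈n/2⌉}. For n = 579: ⌊579^2/4⌋ = ⌊335241/4⌋ = 83810. The extremal graph is K_{289, 290}, which has 289·290 = 83810 edges.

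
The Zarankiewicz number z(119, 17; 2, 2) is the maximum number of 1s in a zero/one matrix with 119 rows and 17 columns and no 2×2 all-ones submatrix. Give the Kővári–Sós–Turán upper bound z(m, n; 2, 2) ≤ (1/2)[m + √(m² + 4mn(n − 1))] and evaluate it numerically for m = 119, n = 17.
z(119, 17; 2, 2) ≤ (1/2)[119 + √(119² + 4·119·17·16)] = (1/2)[119 + √143633] = 248.9947

Kővári–Sós–Turán: let r_1, ..., r_119 be the row sums and z = Σ r_i the total number of 1s. Each pair of columns can share at most one row with both entries 1 (else a 2×2 all-ones block appears), so Σ_i C(r_i, 2) ≤ C(17, 2) = 136. By convexity Σ_i C(r_i, 2) ≥ 119·C(z/119, 2) = z(z − 119)/(2·119), giving z² − 119z − 119·17·16 ≤ 0 and hence z ≤ (1/2)[119 + √(14161 + 4·32368)] = (1/2)[119 + √143633] ≈ (1/2)(119 + 378.9894) = 248.9947.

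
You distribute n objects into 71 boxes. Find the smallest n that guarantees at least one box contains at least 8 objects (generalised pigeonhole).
n = (8 − 1)·71 + 1 = 498

By the generalised pigeonhole principle, to guarantee some box contains ≥ r objects we need more than (r − 1) · k objects total. Threshold: n = (r − 1) · k + 1. With r = 8 and k = 71: n = 7 · 71 + 1 = 497 + 1 = 498. For n = 497 = 7 · 71, we can put exactly 7 objects in every box, avoiding 8 in any single one — so 498 is tight.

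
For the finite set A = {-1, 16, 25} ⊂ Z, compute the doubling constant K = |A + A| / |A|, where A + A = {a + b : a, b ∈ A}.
K = |A + A| / |A| = 6/3 = 2

Enumerate A + A = {a + b : a, b ∈ A}. With |A| = 3, there are |A|^2 = 9 ordered sum pairs; collecting distinct values, A + A = {-2, 15, 24, 32, 41, 50}, so |A + A| = 6. Thus K = 6/3 = 2. For comparison, the minimum possible |A + A| over all 3-element sets is 2·3 − 1 = 5 (so min K = 5/3), attained only by arithmetic progressions.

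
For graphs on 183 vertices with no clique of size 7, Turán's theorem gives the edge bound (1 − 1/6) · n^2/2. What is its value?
Turán density bound = (5/6) · 183^2/2 = 55815/4 ≈ 13953.75

Turán's theorem: ex(n, K_{r+1}) is achieved by the complete r-partite Turán graph T(n, r) with parts as balanced as possible, and is at most (1 − 1/r) · n^2/2. For r = 6, n = 183: the density bound is (5/6) · 33489/2 = 55815/4 ≈ 13953.75. The integer-valued extremum is e(T(183, 6)) = 13953, which is strictly less than the density bound 55815/4 since 6 ∤ 183 (the parts of T(183, 6) cannot all be equal).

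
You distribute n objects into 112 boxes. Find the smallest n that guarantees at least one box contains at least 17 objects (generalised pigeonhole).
n = (17 − 1)·112 + 1 = 1793

By the generalised pigeonhole principle, to guarantee some box contains ≥ r objects we need more than (r − 1) · k objects total. Threshold: n = (r − 1) · k + 1. With r = 17 and k = 112: n = 16 · 112 + 1 = 1792 + 1 = 1793. For n = 1792 = 16 · 112, we can put exactly 16 objects in every box, avoiding 17 in any single one — so 1793 is tight.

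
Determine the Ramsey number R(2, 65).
R(2, 65) = 65

R(2, k) = k for all k ≥ 2: in a 2-colouring of K_k, either some edge is red (a red K_2) or all edges are blue (a blue K_k). And K_{64} coloured all-blue has no blue K_65, so R(2, 65) > 64. Hence R(2, 65) = 65.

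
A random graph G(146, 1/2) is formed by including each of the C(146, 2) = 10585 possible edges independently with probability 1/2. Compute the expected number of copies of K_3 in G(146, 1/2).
E[# K_3] = C(146, 3) · (1/2)^C(3, 2) = 508080 / 2^3 = 63510

For each 3-subset S of vertices (there are C(146, 3) = 508080 such S), let X_S = 1 if S induces a K_3 (all C(3, 2) = 3 edges present). Then P(X_S = 1) = (1/2)^3 = 1/8. By linearity of expectation, E[# K_3] = C(146, 3) · (1/2)^3 = 508080 / 8 = 63510.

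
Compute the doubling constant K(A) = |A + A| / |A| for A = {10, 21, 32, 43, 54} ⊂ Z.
K = |A + A| / |A| = 9/5

Enumerate A + A = {a + b : a, b ∈ A}. With |A| = 5, there are |A|^2 = 25 ordered sum pairs; collecting distinct values, A + A = {20, 31, 42, 53, 64, 75, 86, 97, 108}, so |A + A| = 9. Thus K = 9/5. Here |A + A| = 2|A| − 1 = 9, the minimum possible — so K = 9/5 is minimal, which holds iff A is an arithmetic progression.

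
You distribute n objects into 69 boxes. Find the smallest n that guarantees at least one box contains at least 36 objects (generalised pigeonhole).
n = (36 − 1)·69 + 1 = 2416

By the generalised pigeonhole principle, to guarantee some box contains ≥ r objects we need more than (r − 1) · k objects total. Threshold: n = (r − 1) · k + 1. With r = 36 and k = 69: n = 35 · 69 + 1 = 2415 + 1 = 2416. For n = 2415 = 35 · 69, we can put exactly 35 objects in every box, avoiding 36 in any single one — so 2416 is tight.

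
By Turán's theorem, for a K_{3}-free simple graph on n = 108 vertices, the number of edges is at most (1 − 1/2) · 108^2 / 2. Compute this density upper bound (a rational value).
Turán density bound = (1/2) · 108^2/2 = 2916

Turán's theorem: ex(n, K_{r+1}) is achieved by the complete r-partite Turán graph T(n, r) with parts as balanced as possible, and is at most (1 − 1/r) · n^2/2. For r = 2, n = 108: the density bound is (1/2) · 11664/2 = 2916. Since 2 ∣ 108, the Turán graph T(108, 2) has parts of equal size 54, and its edge count e(T(108, 2)) = 2916 attains the density bound exactly.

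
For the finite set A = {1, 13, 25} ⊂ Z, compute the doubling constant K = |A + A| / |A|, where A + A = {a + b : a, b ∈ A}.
K = |A + A| / |A| = 5/3

Enumerate A + A = {a + b : a, b ∈ A}. With |A| = 3, there are |A|^2 = 9 ordered sum pairs; collecting distinct values, A + A = {2, 14, 26, 38, 50}, so |A + A| = 5. Thus K = 5/3. Here |A + A| = 2|A| − 1 = 5, the minimum possible — so K = 5/3 is minimal, which holds iff A is an arithmetic progression.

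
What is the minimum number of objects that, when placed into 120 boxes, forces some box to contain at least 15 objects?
n = (15 − 1)·120 + 1 = 1681

By the generalised pigeonhole principle, to guarantee some box contains ≥ r objects we need more than (r − 1) · k objects total. Threshold: n = (r − 1) · k + 1. With r = 15 and k = 120: n = 14 · 120 + 1 = 1680 + 1 = 1681. For n = 1680 = 14 · 120, we can put exactly 14 objects in every box, avoiding 15 in any single one — so 1681 is tight.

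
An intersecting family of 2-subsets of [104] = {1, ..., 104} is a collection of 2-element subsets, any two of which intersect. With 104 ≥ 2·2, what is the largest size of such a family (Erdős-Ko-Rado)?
max |F| = C(103, 1) = 103

The Erdős-Ko-Rado theorem states: for n ≥ 2k, an intersecting family of k-subsets of an n-element set has size at most C(n − 1, k − 1), with equality for 'star' families {A ⊆ [n] : |A| = k, i ∈ A} (fix an element i). For n = 104, k = 2: C(103, 1) = 103.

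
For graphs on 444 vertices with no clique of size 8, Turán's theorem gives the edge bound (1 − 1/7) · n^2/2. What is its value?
Turán density bound = (6/7) · 444^2/2 = 591408/7 ≈ 84486.8571

Turán's theorem: ex(n, K_{r+1}) is achieved by the complete r-partite Turán graph T(n, r) with parts as balanced as possible, and is at most (1 − 1/r) · n^2/2. For r = 7, n = 444: the density bound is (6/7) · 197136/2 = 591408/7 ≈ 84486.8571. The integer-valued extremum is e(T(444, 7)) = 84486, which is strictly less than the density bound 591408/7 since 7 ∤ 444 (the parts of T(444, 7) cannot all be equal).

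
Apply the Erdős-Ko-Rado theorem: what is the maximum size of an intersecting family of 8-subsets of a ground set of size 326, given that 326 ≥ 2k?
max |F| = C(325, 7) = 71203595205600

The Erdős-Ko-Rado theorem states: for n ≥ 2k, an intersecting family of k-subsets of an n-element set has size at most C(n − 1, k − 1), with equality for 'star' families {A ⊆ [n] : |A| = k, i ∈ A} (fix an element i). For n = 326, k = 8: C(325, 7) = 71203595205600.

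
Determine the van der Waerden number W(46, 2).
W(46, 2) = 46 + 1 = 47

A 2-term AP is any pair of integers, so a monochromatic 2-AP exists iff some colour is used at least twice. With 46 colours, the colouring i ↦ i on {1, ..., 46} uses each colour once, avoiding any monochromatic pair, so W(46, 2) > 46. For {1, ..., 47}, pigeonhole forces two integers of the same colour, which form a monochromatic 2-AP. Hence W(46, 2) = 47.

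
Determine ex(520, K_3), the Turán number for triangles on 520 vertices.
ex(520, K_3) = ⌊520^2/4⌋ = 67600

Mantel (1907): a triangle-free graph on n vertices has at most ⌊n^2/4⌋ edges, with equality for the complete bipartite graph K_{⌊n/2⌋, ⌈n/2⌉}. For n = 520: ⌊520^2/4⌋ = ⌊270400/4⌋ = 67600. The extremal graph is K_{260, 260}, which has 260·260 = 67600 edges.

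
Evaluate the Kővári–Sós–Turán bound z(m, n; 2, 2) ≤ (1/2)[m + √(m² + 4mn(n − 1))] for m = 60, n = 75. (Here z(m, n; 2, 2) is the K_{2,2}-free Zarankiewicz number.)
z(60, 75; 2, 2) ≤ (1/2)[60 + √(60² + 4·60·75·74)] = (1/2)[60 + √1335600] = 607.8408

Kővári–Sós–Turán: let r_1, ..., r_60 be the row sums and z = Σ r_i the total number of 1s. Each pair of columns can share at most one row with both entries 1 (else a 2×2 all-ones block appears), so Σ_i C(r_i, 2) ≤ C(75, 2) = 2775. By convexity Σ_i C(r_i, 2) ≥ 60·C(z/60, 2) = z(z − 60)/(2·60), giving z² − 60z − 60·75·74 ≤ 0 and hence z ≤ (1/2)[60 + √(3600 + 4·333000)] = (1/2)[60 + √1335600] ≈ (1/2)(60 + 1155.6816) = 607.8408.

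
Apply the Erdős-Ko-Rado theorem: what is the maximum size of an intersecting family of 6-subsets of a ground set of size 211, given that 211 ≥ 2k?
max |F| = C(210, 5) = 3244032792

Erdős-Ko-Rado (1961): when n ≥ 2k, max |F| = C(n−1, k−1). The bound is attained by the star {A : i ∈ A} for any fixed i ∈ [n]. Here C(211−1, 6−1) = C(210, 5) = 3244032792.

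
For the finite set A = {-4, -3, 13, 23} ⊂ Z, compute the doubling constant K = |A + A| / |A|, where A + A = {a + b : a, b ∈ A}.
K = |A + A| / |A| = 10/4 = 5/2

Enumerate A + A = {a + b : a, b ∈ A}. With |A| = 4, there are |A|^2 = 16 ordered sum pairs; collecting distinct values, A + A = {-8, -7, -6, 9, 10, 19, 20, 26, 36, 46}, so |A + A| = 10. Thus K = 10/4 = 5/2. For comparison, the minimum possible |A + A| over all 4-element sets is 2·4 − 1 = 7 (so min K = 7/4), attained only by arithmetic progressions.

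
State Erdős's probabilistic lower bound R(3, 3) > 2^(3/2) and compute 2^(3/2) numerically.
2^(3/2) = 2.8284; so R(3, 3) > 2.8284

Colour each edge of K_n uniformly at random with red/blue. The expected number of monochromatic K_3 is C(n, 3) · 2 · 2^(−C(3,2)). If C(n, 3) · 2^(1 − C(3,2)) < 1, then with positive probability no monochromatic K_3 exists, so R(3, 3) > n. The standard estimate C(n, 3) ≤ n^3/3! shows this inequality holds whenever n ≤ 2^(3/2) (since 3! · 2^(C(3,2) − 1) > 2^(3^2/2) ≥ n^3). Hence R(3, 3) > 2^(3/2) = 2.8284.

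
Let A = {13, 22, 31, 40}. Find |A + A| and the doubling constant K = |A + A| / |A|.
K = |A + A| / |A| = 7/4

Enumerate A + A = {a + b : a, b ∈ A}. With |A| = 4, there are |A|^2 = 16 ordered sum pairs; collecting distinct values, A + A = {26, 35, 44, 53, 62, 71, 80}, so |A + A| = 7. Thus K = 7/4. Here |A + A| = 2|A| − 1 = 7, the minimum possible — so K = 7/4 is minimal, which holds iff A is an arithmetic progression.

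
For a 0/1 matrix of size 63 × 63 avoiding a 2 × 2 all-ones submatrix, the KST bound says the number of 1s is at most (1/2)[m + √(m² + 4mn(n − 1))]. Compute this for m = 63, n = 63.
z(63, 63; 2, 2) ≤ (1/2)[63 + √(63² + 4·63·63·62)] = (1/2)[63 + √988281] = 528.5616

Kővári–Sós–Turán: let r_1, ..., r_63 be the row sums and z = Σ r_i the total number of 1s. Each pair of columns can share at most one row with both entries 1 (else a 2×2 all-ones block appears), so Σ_i C(r_i, 2) ≤ C(63, 2) = 1953. By convexity Σ_i C(r_i, 2) ≥ 63·C(z/63, 2) = z(z − 63)/(2·63), giving z² − 63z − 63·63·62 ≤ 0 and hence z ≤ (1/2)[63 + √(3969 + 4·246078)] = (1/2)[63 + √988281] ≈ (1/2)(63 + 994.1232) = 528.5616.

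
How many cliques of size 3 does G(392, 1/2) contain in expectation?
E[# K_3] = C(392, 3) · (1/2)^C(3, 2) = 9962680 / 2^3 = 1245335

For each 3-subset S of vertices (there are C(392, 3) = 9962680 such S), let X_S = 1 if S induces a K_3 (all C(3, 2) = 3 edges present). Then P(X_S = 1) = (1/2)^3 = 1/8. By linearity of expectation, E[# K_3] = C(392, 3) · (1/2)^3 = 9962680 / 8 = 1245335.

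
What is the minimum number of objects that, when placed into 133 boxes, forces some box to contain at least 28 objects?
n = (28 − 1)·133 + 1 = 3592

By the generalised pigeonhole principle, to guarantee some box contains ≥ r objects we need more than (r − 1) · k objects total. Threshold: n = (r − 1) · k + 1. With r = 28 and k = 133: n = 27 · 133 + 1 = 3591 + 1 = 3592. For n = 3591 = 27 · 133, we can put exactly 27 objects in every box, avoiding 28 in any single one — so 3592 is tight.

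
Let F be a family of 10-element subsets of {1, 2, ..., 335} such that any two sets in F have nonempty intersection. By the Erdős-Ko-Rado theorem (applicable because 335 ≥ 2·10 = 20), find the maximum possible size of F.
max |F| = C(334, 9) = 127862378575360066

The Erdős-Ko-Rado theorem states: for n ≥ 2k, an intersecting family of k-subsets of an n-element set has size at most C(n − 1, k − 1), with equality for 'star' families {A ⊆ [n] : |A| = k, i ∈ A} (fix an element i). For n = 335, k = 10: C(334, 9) = 127862378575360066.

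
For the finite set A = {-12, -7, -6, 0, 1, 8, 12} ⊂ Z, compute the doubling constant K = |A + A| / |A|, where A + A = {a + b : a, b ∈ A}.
K = |A + A| / |A| = 23/7

Enumerate A + A = {a + b : a, b ∈ A}. With |A| = 7, there are |A|^2 = 49 ordered sum pairs; collecting distinct values, A + A = {-24, -19, -18, -14, -13, -12, -11, -7, -6, -5, -4, 0, 1, 2, 5, 6, 8, 9, 12, 13, 16, 20, 24}, so |A + A| = 23. Thus K = 23/7. For comparison, the minimum possible |A + A| over all 7-element sets is 2·7 − 1 = 13 (so min K = 13/7), attained only by arithmetic progressions.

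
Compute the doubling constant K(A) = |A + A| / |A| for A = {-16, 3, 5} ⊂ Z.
K = |A + A| / |A| = 6/3 = 2

Enumerate A + A = {a + b : a, b ∈ A}. With |A| = 3, there are |A|^2 = 9 ordered sum pairs; collecting distinct values, A + A = {-32, -13, -11, 6, 8, 10}, so |A + A| = 6. Thus K = 6/3 = 2. For comparison, the minimum possible |A + A| over all 3-element sets is 2·3 − 1 = 5 (so min K = 5/3), attained only by arithmetic progressions.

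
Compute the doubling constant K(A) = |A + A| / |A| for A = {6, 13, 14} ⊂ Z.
K = |A + A| / |A| = 6/3 = 2

Enumerate A + A = {a + b : a, b ∈ A}. With |A| = 3, there are |A|^2 = 9 ordered sum pairs; collecting distinct values, A + A = {12, 19, 20, 26, 27, 28}, so |A + A| = 6. Thus K = 6/3 = 2. For comparison, the minimum possible |A + A| over all 3-element sets is 2·3 − 1 = 5 (so min K = 5/3), attained only by arithmetic progressions.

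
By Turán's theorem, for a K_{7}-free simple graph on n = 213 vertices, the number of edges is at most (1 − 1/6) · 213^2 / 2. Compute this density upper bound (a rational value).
Turán density bound = (5/6) · 213^2/2 = 75615/4 ≈ 18903.75

Turán's theorem: ex(n, K_{r+1}) is achieved by the complete r-partite Turán graph T(n, r) with parts as balanced as possible, and is at most (1 − 1/r) · n^2/2. For r = 6, n = 213: the density bound is (5/6) · 45369/2 = 75615/4 ≈ 18903.75. The integer-valued extremum is e(T(213, 6)) = 18903, which is strictly less than the density bound 75615/4 since 6 ∤ 213 (the parts of T(213, 6) cannot all be equal).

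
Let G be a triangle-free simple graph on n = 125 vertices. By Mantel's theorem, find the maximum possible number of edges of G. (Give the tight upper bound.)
ex(125, K_3) = ⌊125^2/4⌋ = 3906

Mantel (1907): a triangle-free graph on n vertices has at most ⌊n^2/4⌋ edges, with equality for the complete bipartite graph K_{⌊n/2⌋, ⌈n/2⌉}. For n = 125: ⌊125^2/4⌋ = ⌊15625/4⌋ = 3906. The extremal graph is K_{62, 63}, which has 62·63 = 3906 edges.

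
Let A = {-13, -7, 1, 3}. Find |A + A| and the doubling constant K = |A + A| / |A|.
K = |A + A| / |A| = 10/4 = 5/2

Enumerate A + A = {a + b : a, b ∈ A}. With |A| = 4, there are |A|^2 = 16 ordered sum pairs; collecting distinct values, A + A = {-26, -20, -14, -12, -10, -6, -4, 2, 4, 6}, so |A + A| = 10. Thus K = 10/4 = 5/2. For comparison, the minimum possible |A + A| over all 4-element sets is 2·4 − 1 = 7 (so min K = 7/4), attained only by arithmetic progressions.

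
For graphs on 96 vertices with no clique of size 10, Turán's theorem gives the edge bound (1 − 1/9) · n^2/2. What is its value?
Turán density bound = (8/9) · 96^2/2 = 4096

Turán's theorem: ex(n, K_{r+1}) is achieved by the complete r-partite Turán graph T(n, r) with parts as balanced as possible, and is at most (1 − 1/r) · n^2/2. For r = 9, n = 96: the density bound is (8/9) · 9216/2 = 4096. The integer-valued extremum is e(T(96, 9)) = 4095, which is strictly less than the density bound 4096 since 9 ∤ 96 (the parts of T(96, 9) cannot all be equal).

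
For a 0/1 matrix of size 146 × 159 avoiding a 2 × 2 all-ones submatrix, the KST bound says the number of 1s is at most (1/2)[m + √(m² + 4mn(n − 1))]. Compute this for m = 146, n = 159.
z(146, 159; 2, 2) ≤ (1/2)[146 + √(146² + 4·146·159·158)] = (1/2)[146 + √14692564] = 1989.544

Kővári–Sós–Turán: let r_1, ..., r_146 be the row sums and z = Σ r_i the total number of 1s. Each pair of columns can share at most one row with both entries 1 (else a 2×2 all-ones block appears), so Σ_i C(r_i, 2) ≤ C(159, 2) = 12561. By convexity Σ_i C(r_i, 2) ≥ 146·C(z/146, 2) = z(z − 146)/(2·146), giving z² − 146z − 146·159·158 ≤ 0 and hence z ≤ (1/2)[146 + √(21316 + 4·3667812)] = (1/2)[146 + √14692564] ≈ (1/2)(146 + 3833.0881) = 1989.544.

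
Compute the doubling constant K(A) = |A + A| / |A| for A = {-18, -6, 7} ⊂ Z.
K = |A + A| / |A| = 6/3 = 2

Enumerate A + A = {a + b : a, b ∈ A}. With |A| = 3, there are |A|^2 = 9 ordered sum pairs; collecting distinct values, A + A = {-36, -24, -12, -11, 1, 14}, so |A + A| = 6. Thus K = 6/3 = 2. For comparison, the minimum possible |A + A| over all 3-element sets is 2·3 − 1 = 5 (so min K = 5/3), attained only by arithmetic progressions.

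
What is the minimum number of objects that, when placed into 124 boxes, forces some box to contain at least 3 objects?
n = (3 − 1)·124 + 1 = 249

By the generalised pigeonhole principle, to guarantee some box contains ≥ r objects we need more than (r − 1) · k objects total. Threshold: n = (r − 1) · k + 1. With r = 3 and k = 124: n = 2 · 124 + 1 = 248 + 1 = 249. For n = 248 = 2 · 124, we can put exactly 2 objects in every box, avoiding 3 in any single one — so 249 is tight.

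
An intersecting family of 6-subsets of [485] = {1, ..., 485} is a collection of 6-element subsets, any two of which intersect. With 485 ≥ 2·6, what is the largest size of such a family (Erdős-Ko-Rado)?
max |F| = C(484, 5) = 216792672096

Erdős-Ko-Rado (1961): when n ≥ 2k, max |F| = C(n−1, k−1). The bound is attained by the star {A : i ∈ A} for any fixed i ∈ [n]. Here C(485−1, 6−1) = C(484, 5) = 216792672096.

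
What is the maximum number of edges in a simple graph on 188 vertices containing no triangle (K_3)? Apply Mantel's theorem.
ex(188, K_3) = ⌊188^2/4⌋ = 8836

Mantel (1907): a triangle-free graph on n vertices has at most ⌊n^2/4⌋ edges, with equality for the complete bipartite graph K_{⌊n/2⌋, ⌈n/2⌉}. For n = 188: ⌊188^2/4⌋ = ⌊35344/4⌋ = 8836. The extremal graph is K_{94, 94}, which has 94·94 = 8836 edges.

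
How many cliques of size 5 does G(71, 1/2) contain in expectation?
E[# K_5] = C(71, 5) · (1/2)^C(5, 2) = 13019909 / 2^10 ≈ 12714.754883

For each 5-subset S of vertices (there are C(71, 5) = 13019909 such S), let X_S = 1 if S induces a K_5 (all C(5, 2) = 10 edges present). Then P(X_S = 1) = (1/2)^10 = 1/1024. By linearity of expectation, E[# K_5] = C(71, 5) · (1/2)^10 = 13019909 / 1024 ≈ 12714.754883.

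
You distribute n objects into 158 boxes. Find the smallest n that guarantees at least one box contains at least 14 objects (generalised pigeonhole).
n = (14 − 1)·158 + 1 = 2055

By the generalised pigeonhole principle, to guarantee some box contains ≥ r objects we need more than (r − 1) · k objects total. Threshold: n = (r − 1) · k + 1. With r = 14 and k = 158: n = 13 · 158 + 1 = 2054 + 1 = 2055. For n = 2054 = 13 · 158, we can put exactly 13 objects in every box, avoiding 14 in any single one — so 2055 is tight.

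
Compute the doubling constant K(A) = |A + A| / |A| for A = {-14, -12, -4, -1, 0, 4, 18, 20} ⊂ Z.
K = |A + A| / |A| = 31/8

Enumerate A + A = {a + b : a, b ∈ A}. With |A| = 8, there are |A|^2 = 64 ordered sum pairs; collecting distinct values, A + A = {-28, -26, -24, -18, -16, -15, -14, -13, -12, -10, -8, -5, -4, -2, -1, 0, 3, 4, 6, 8, 14, 16, 17, 18, 19, 20, 22, 24, 36, 38, 40}, so |A + A| = 31. Thus K = 31/8. For comparison, the minimum possible |A + A| over all 8-element sets is 2·8 − 1 = 15 (so min K = 15/8), attained only by arithmetic progressions.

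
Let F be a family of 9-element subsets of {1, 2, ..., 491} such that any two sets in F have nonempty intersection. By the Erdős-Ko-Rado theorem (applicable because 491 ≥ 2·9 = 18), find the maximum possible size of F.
max |F| = C(490, 8) = 77822234984371185

Erdős-Ko-Rado (1961): when n ≥ 2k, max |F| = C(n−1, k−1). The bound is attained by the star {A : i ∈ A} for any fixed i ∈ [n]. Here C(491−1, 9−1) = C(490, 8) = 77822234984371185.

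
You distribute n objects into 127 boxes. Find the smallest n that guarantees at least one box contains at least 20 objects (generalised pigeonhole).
n = (20 − 1)·127 + 1 = 2414

By the generalised pigeonhole principle, to guarantee some box contains ≥ r objects we need more than (r − 1) · k objects total. Threshold: n = (r − 1) · k + 1. With r = 20 and k = 127: n = 19 · 127 + 1 = 2413 + 1 = 2414. For n = 2413 = 19 · 127, we can put exactly 19 objects in every box, avoiding 20 in any single one — so 2414 is tight.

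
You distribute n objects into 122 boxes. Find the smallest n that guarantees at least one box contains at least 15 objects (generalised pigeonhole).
n = (15 − 1)·122 + 1 = 1709

By the generalised pigeonhole principle, to guarantee some box contains ≥ r objects we need more than (r − 1) · k objects total. Threshold: n = (r − 1) · k + 1. With r = 15 and k = 122: n = 14 · 122 + 1 = 1708 + 1 = 1709. For n = 1708 = 14 · 122, we can put exactly 14 objects in every box, avoiding 15 in any single one — so 1709 is tight.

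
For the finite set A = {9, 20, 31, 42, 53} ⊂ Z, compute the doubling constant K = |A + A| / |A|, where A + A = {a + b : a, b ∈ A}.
K = |A + A| / |A| = 9/5

Enumerate A + A = {a + b : a, b ∈ A}. With |A| = 5, there are |A|^2 = 25 ordered sum pairs; collecting distinct values, A + A = {18, 29, 40, 51, 62, 73, 84, 95, 106}, so |A + A| = 9. Thus K = 9/5. Here |A + A| = 2|A| − 1 = 9, the minimum possible — so K = 9/5 is minimal, which holds iff A is an arithmetic progression.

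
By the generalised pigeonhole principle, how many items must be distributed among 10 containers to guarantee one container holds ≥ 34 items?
n = (34 − 1)·10 + 1 = 331

By the generalised pigeonhole principle, to guarantee some box contains ≥ r objects we need more than (r − 1) · k objects total. Threshold: n = (r − 1) · k + 1. With r = 34 and k = 10: n = 33 · 10 + 1 = 330 + 1 = 331. For n = 330 = 33 · 10, we can put exactly 33 objects in every box, avoiding 34 in any single one — so 331 is tight.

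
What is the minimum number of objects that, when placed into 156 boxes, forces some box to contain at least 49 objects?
n = (49 − 1)·156 + 1 = 7489

By the generalised pigeonhole principle, to guarantee some box contains ≥ r objects we need more than (r − 1) · k objects total. Threshold: n = (r − 1) · k + 1. With r = 49 and k = 156: n = 48 · 156 + 1 = 7488 + 1 = 7489. For n = 7488 = 48 · 156, we can put exactly 48 objects in every box, avoiding 49 in any single one — so 7489 is tight.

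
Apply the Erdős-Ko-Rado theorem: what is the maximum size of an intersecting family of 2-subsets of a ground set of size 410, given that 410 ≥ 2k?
max |F| = C(409, 1) = 409

The Erdős-Ko-Rado theorem states: for n ≥ 2k, an intersecting family of k-subsets of an n-element set has size at most C(n − 1, k − 1), with equality for 'star' families {A ⊆ [n] : |A| = k, i ∈ A} (fix an element i). For n = 410, k = 2: C(409, 1) = 409.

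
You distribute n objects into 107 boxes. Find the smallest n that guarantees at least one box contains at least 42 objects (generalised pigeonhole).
n = (42 − 1)·107 + 1 = 4388

By the generalised pigeonhole principle, to guarantee some box contains ≥ r objects we need more than (r − 1) · k objects total. Threshold: n = (r − 1) · k + 1. With r = 42 and k = 107: n = 41 · 107 + 1 = 4387 + 1 = 4388. For n = 4387 = 41 · 107, we can put exactly 41 objects in every box, avoiding 42 in any single one — so 4388 is tight.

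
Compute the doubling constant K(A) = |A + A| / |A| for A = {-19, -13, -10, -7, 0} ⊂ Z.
K = |A + A| / |A| = 13/5

Enumerate A + A = {a + b : a, b ∈ A}. With |A| = 5, there are |A|^2 = 25 ordered sum pairs; collecting distinct values, A + A = {-38, -32, -29, -26, -23, -20, -19, -17, -14, -13, -10, -7, 0}, so |A + A| = 13. Thus K = 13/5. For comparison, the minimum possible |A + A| over all 5-element sets is 2·5 − 1 = 9 (so min K = 9/5), attained only by arithmetic progressions.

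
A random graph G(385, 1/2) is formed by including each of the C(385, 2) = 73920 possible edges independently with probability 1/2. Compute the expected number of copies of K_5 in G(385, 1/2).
E[# K_5] = C(385, 5) · (1/2)^C(5, 2) = 68674865952 / 2^10 = 2146089561/32 = 67065298.78125

For each 5-subset S of vertices (there are C(385, 5) = 68674865952 such S), let X_S = 1 if S induces a K_5 (all C(5, 2) = 10 edges present). Then P(X_S = 1) = (1/2)^10 = 1/1024. By linearity of expectation, E[# K_5] = C(385, 5) · (1/2)^10 = 68674865952 / 1024 = 2146089561/32 = 67065298.78125.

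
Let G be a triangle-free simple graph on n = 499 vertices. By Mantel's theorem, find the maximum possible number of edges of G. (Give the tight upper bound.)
ex(499, K_3) = ⌊499^2/4⌋ = 62250

Mantel (1907): a triangle-free graph on n vertices has at most ⌊n^2/4⌋ edges, with equality for the complete bipartite graph K_{⌊n/2⌋, ⌈n/2⌉}. For n = 499: ⌊499^2/4⌋ = ⌊249001/4⌋ = 62250. The extremal graph is K_{249, 250}, which has 249·250 = 62250 edges.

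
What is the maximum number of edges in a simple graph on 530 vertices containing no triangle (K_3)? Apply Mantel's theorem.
ex(530, K_3) = ⌊530^2/4⌋ = 70225

Mantel (1907): a triangle-free graph on n vertices has at most ⌊n^2/4⌋ edges, with equality for the complete bipartite graph K_{⌊n/2⌋, ⌈n/2⌉}. For n = 530: ⌊530^2/4⌋ = ⌊280900/4⌋ = 70225. The extremal graph is K_{265, 265}, which has 265·265 = 70225 edges.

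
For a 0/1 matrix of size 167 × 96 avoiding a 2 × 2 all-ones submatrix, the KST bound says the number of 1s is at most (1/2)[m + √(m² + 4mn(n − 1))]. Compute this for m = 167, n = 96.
z(167, 96; 2, 2) ≤ (1/2)[167 + √(167² + 4·167·96·95)] = (1/2)[167 + √6120049] = 1320.4366

Kővári–Sós–Turán: let r_1, ..., r_167 be the row sums and z = Σ r_i the total number of 1s. Each pair of columns can share at most one row with both entries 1 (else a 2×2 all-ones block appears), so Σ_i C(r_i, 2) ≤ C(96, 2) = 4560. By convexity Σ_i C(r_i, 2) ≥ 167·C(z/167, 2) = z(z − 167)/(2·167), giving z² − 167z − 167·96·95 ≤ 0 and hence z ≤ (1/2)[167 + √(27889 + 4·1523040)] = (1/2)[167 + √6120049] ≈ (1/2)(167 + 2473.8733) = 1320.4366.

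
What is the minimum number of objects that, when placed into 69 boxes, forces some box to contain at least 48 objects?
n = (48 − 1)·69 + 1 = 3244

By the generalised pigeonhole principle, to guarantee some box contains ≥ r objects we need more than (r − 1) · k objects total. Threshold: n = (r − 1) · k + 1. With r = 48 and k = 69: n = 47 · 69 + 1 = 3243 + 1 = 3244. For n = 3243 = 47 · 69, we can put exactly 47 objects in every box, avoiding 48 in any single one — so 3244 is tight.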